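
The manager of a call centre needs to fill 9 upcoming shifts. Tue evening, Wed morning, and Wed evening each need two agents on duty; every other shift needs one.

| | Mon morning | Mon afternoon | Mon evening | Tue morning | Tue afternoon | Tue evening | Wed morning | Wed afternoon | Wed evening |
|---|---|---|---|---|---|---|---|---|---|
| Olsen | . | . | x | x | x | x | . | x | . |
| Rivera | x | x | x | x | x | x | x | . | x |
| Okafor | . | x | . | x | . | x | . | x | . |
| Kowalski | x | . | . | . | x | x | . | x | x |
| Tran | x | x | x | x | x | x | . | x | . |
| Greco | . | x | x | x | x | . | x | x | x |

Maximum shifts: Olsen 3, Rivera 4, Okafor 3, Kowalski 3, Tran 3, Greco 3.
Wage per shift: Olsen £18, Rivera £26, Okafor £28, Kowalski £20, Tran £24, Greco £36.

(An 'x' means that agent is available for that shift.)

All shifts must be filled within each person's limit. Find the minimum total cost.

£274

Wed morning can only be covered by Rivera and Greco, so that assignment is forced.
Picking the cheapest available agent for each shift independently would cost £262, but that ignores the shift limits.
An optimal schedule: Mon morning→Kowalski, Mon afternoon→Tran, Mon evening→Olsen, Tue morning→Olsen, Tue afternoon→Olsen, Tue evening→Kowalski+Tran, Wed morning→Rivera+Greco, Wed afternoon→Tran, Wed evening→Kowalski+Rivera.
Total: 20 + 24 + 18 + 18 + 18 + 20 + 24 + 26 + 36 + 24 + 20 + 26 = £274.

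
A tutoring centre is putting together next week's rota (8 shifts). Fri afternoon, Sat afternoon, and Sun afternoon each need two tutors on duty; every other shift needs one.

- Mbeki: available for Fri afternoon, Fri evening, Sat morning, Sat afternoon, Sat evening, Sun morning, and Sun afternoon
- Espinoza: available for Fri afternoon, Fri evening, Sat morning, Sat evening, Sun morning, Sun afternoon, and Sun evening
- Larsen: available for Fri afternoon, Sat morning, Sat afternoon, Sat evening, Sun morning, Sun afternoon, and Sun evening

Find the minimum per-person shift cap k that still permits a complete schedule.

With 3 tutors and 11 worker-slots to fill, someone must work at least ⌈11/3⌉ = 4 shifts, so k ≥ 4.
k = 4 works: Fri afternoon→Mbeki+Espinoza, Fri evening→Mbeki, Sat morning→Mbeki, Sat afternoon→Mbeki+Larsen, Sat evening→Espinoza, Sun morning→Larsen, Sun afternoon→Espinoza+Larsen, Sun evening→Espinoza.
Loads: Mbeki 4, Espinoza 4, Larsen 3 — all ≤ 4.

4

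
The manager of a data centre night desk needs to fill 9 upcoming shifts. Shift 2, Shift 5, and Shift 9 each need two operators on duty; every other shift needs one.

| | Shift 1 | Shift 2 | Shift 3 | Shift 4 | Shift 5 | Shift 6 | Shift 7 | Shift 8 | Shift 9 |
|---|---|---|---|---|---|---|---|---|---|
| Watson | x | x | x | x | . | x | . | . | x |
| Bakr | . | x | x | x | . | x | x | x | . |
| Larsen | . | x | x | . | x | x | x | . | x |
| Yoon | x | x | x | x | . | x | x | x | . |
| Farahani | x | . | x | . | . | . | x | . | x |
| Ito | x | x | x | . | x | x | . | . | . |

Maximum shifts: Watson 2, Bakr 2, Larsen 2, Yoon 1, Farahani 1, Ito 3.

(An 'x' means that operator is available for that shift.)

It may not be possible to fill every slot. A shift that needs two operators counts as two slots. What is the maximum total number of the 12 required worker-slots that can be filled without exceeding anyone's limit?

Total capacity across all operators is 2+2+2+1+1+3 = 11, and 12 slots are needed, so at most 11 can be filled.
An assignment achieving 11: Shift 1→Yoon, Shift 2→Ito, Shift 3→Farahani, Shift 4→Watson, Shift 5→Larsen+Ito, Shift 6→Ito, Shift 7→Bakr, Shift 8→Bakr, Shift 9→Watson+Larsen.
Loads: Watson 2/2, Bakr 2/2, Larsen 2/2, Yoon 1/1, Farahani 1/1, Ito 3/3.

11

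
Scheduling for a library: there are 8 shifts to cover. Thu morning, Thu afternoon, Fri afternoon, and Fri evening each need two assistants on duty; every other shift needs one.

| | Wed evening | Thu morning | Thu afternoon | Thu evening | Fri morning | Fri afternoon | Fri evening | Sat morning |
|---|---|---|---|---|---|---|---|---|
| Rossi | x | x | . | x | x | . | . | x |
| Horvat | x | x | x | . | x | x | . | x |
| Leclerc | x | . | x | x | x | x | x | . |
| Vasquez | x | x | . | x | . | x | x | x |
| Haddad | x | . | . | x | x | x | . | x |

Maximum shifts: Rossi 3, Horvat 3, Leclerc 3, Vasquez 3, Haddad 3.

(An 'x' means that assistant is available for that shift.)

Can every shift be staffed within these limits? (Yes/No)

Thu afternoon can only be covered by Horvat and Leclerc, so that assignment is forced.
Fri evening can only be covered by Leclerc and Vasquez, so that assignment is forced.
One valid schedule: Wed evening→Leclerc, Thu morning→Rossi+Horvat, Thu afternoon→Horvat+Leclerc, Thu evening→Rossi, Fri morning→Rossi, Fri afternoon→Vasquez+Haddad, Fri evening→Leclerc+Vasquez, Sat morning→Horvat.
Loads: Rossi 3/3, Horvat 3/3, Leclerc 3/3, Vasquez 2/3, Haddad 1/3 — all within limits.

Yes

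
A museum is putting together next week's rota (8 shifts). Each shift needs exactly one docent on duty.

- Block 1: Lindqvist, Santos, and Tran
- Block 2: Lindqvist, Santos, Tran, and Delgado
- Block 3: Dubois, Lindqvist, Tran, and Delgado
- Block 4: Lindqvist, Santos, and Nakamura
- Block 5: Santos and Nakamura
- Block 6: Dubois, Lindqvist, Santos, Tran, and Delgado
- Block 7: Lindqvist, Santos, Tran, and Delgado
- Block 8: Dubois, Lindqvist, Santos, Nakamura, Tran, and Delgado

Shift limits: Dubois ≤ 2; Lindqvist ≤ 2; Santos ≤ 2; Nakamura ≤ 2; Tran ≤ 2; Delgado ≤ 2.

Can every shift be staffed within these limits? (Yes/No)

One valid schedule: Block 1→Lindqvist, Block 2→Santos, Block 3→Dubois, Block 4→Lindqvist, Block 5→Santos, Block 6→Dubois, Block 7→Tran, Block 8→Nakamura.
Loads: Dubois 2/2, Lindqvist 2/2, Santos 2/2, Nakamura 1/2, Tran 1/2, Delgado 0/2 — all within limits.

Yes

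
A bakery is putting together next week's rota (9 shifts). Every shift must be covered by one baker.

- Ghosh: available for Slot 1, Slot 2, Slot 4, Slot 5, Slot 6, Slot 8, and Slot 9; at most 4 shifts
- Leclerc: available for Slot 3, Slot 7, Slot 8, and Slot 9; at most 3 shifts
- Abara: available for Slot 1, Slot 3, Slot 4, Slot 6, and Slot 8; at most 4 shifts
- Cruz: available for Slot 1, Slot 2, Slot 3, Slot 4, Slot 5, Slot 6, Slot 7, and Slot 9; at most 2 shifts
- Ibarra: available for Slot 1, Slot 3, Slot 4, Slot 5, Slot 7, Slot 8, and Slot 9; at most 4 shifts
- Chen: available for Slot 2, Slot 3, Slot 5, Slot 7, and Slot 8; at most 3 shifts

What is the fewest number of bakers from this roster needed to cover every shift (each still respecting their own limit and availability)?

9 slots to fill and no one can take more than 4, so at least ⌈9/4⌉ = 3 bakers are needed.
Ghosh, Leclerc, and Abara alone can cover everything: Slot 1→Ghosh, Slot 2→Ghosh, Slot 3→Leclerc, Slot 4→Ghosh, Slot 5→Ghosh, Slot 6→Abara, Slot 7→Leclerc, Slot 8→Abara, Slot 9→Leclerc.

3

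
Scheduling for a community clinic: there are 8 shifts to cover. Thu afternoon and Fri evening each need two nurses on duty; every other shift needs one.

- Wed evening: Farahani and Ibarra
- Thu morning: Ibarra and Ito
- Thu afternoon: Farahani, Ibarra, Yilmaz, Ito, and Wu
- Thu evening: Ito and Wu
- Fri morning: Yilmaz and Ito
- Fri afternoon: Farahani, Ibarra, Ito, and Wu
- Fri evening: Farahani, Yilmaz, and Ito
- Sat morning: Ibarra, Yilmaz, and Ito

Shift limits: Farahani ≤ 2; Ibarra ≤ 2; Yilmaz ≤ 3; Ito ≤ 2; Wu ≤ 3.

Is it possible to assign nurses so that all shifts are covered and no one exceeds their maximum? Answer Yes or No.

Yes

One valid schedule: Wed evening→Farahani, Thu morning→Ibarra, Thu afternoon→Yilmaz+Wu, Thu evening→Ito, Fri morning→Yilmaz, Fri afternoon→Ito, Fri evening→Farahani+Yilmaz, Sat morning→Ibarra.
Loads: Farahani 2/2, Ibarra 2/2, Yilmaz 3/3, Ito 2/2, Wu 1/3 — all within limits.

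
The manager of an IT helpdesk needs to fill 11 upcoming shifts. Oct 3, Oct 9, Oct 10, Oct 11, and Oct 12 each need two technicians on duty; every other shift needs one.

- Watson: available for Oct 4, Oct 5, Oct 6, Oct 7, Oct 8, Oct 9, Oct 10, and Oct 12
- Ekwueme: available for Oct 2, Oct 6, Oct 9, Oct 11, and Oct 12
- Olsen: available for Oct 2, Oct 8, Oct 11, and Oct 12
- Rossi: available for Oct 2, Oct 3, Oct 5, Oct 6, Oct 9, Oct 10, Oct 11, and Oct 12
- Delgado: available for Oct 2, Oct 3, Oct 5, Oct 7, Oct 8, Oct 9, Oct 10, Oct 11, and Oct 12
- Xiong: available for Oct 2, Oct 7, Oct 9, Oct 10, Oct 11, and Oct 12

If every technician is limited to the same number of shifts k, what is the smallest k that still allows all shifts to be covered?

With 6 technicians and 16 worker-slots to fill, someone must work at least ⌈16/6⌉ = 3 shifts, so k ≥ 3.
k = 3 works: Oct 2→Ekwueme, Oct 3→Rossi+Delgado, Oct 4→Watson, Oct 5→Watson, Oct 6→Watson, Oct 7→Delgado, Oct 8→Olsen, Oct 9→Ekwueme+Rossi, Oct 10→Rossi+Delgado, Oct 11→Ekwueme+Olsen, Oct 12→Olsen+Xiong.
Loads: Watson 3, Ekwueme 3, Olsen 3, Rossi 3, Delgado 3, Xiong 1 — all ≤ 3.

3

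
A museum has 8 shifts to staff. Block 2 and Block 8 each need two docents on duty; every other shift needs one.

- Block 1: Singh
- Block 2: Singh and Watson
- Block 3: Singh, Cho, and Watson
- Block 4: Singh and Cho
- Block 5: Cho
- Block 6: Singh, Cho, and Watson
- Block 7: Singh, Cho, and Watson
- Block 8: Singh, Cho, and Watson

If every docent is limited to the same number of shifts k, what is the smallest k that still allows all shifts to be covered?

4

With 3 docents and 10 worker-slots to fill, someone must work at least ⌈10/3⌉ = 4 shifts, so k ≥ 4.
k = 4 works: Block 1→Singh, Block 2→Singh+Watson, Block 3→Singh, Block 4→Singh, Block 5→Cho, Block 6→Cho, Block 7→Cho, Block 8→Cho+Watson.
Loads: Singh 4, Cho 4, Watson 2 — all ≤ 4.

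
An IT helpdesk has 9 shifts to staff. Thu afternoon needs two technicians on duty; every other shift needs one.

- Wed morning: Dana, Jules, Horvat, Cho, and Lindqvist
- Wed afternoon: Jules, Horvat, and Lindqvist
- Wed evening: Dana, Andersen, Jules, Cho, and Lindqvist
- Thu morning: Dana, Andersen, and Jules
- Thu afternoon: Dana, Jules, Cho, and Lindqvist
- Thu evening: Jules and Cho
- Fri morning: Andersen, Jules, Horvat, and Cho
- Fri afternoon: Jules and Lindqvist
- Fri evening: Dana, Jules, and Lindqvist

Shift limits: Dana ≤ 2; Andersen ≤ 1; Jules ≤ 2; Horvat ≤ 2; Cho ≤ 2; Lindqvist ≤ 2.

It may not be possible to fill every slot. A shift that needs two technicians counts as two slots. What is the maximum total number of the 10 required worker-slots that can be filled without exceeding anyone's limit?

10

Total capacity across all technicians is 2+1+2+2+2+2 = 11, and 10 slots are needed, so at most 10 can be filled.
An assignment achieving 10: Wed morning→Horvat, Wed afternoon→Horvat, Wed evening→Cho, Thu morning→Dana, Thu afternoon→Cho+Lindqvist, Thu evening→Jules, Fri morning→Andersen, Fri afternoon→Jules, Fri evening→Dana.
Loads: Dana 2/2, Andersen 1/1, Jules 2/2, Horvat 2/2, Cho 2/2, Lindqvist 1/2.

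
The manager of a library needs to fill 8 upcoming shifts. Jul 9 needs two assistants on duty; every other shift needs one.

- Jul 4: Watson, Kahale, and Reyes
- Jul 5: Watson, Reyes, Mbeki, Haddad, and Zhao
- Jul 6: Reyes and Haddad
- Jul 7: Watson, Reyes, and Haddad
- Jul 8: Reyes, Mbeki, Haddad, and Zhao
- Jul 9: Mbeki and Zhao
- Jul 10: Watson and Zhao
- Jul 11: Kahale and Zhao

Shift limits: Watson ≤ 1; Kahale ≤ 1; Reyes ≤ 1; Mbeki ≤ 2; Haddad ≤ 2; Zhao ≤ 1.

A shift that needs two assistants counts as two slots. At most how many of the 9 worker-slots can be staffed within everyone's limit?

Total capacity across all assistants is 1+1+1+2+2+1 = 8, and 9 slots are needed, so at most 8 can be filled.
An assignment achieving 8: Jul 5→Haddad, Jul 6→Reyes, Jul 7→Haddad, Jul 8→Mbeki, Jul 9→Mbeki+Zhao, Jul 10→Watson, Jul 11→Kahale.
Loads: Watson 1/1, Kahale 1/1, Reyes 1/1, Mbeki 2/2, Haddad 2/2, Zhao 1/1.

8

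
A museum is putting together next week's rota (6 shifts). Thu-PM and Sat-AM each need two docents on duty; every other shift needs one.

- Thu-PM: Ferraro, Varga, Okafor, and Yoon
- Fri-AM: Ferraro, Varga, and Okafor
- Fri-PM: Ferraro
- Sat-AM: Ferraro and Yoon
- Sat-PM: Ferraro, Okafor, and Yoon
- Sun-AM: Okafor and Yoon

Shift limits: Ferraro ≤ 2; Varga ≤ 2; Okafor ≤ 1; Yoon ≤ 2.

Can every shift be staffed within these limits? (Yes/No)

No

Shifts {Thu-PM, Fri-PM, Sat-AM, Sat-PM, Sun-AM} need 7 worker-slots in total, but the docents available for any of those shifts (Ferraro, Varga, Okafor, and Yoon) can supply at most 6 among them. So no valid schedule exists.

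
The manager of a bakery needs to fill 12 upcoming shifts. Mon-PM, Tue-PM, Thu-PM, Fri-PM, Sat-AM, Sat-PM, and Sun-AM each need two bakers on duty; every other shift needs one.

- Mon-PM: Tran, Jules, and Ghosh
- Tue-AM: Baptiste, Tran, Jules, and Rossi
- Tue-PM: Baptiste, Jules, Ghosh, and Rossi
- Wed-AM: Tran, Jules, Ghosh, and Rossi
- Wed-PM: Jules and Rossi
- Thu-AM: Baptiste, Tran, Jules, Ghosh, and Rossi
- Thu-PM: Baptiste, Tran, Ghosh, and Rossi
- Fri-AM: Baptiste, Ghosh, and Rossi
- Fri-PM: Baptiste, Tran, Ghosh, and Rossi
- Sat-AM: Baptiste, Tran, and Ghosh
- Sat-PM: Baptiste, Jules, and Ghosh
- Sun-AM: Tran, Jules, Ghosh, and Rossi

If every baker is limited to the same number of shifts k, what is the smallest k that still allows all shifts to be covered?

With 5 bakers and 19 worker-slots to fill, someone must work at least ⌈19/5⌉ = 4 shifts, so k ≥ 4.
k = 4 works: Mon-PM→Tran+Jules, Tue-AM→Baptiste, Tue-PM→Jules+Ghosh, Wed-AM→Tran, Wed-PM→Jules, Thu-AM→Tran, Thu-PM→Ghosh+Rossi, Fri-AM→Baptiste, Fri-PM→Ghosh+Rossi, Sat-AM→Baptiste+Tran, Sat-PM→Baptiste+Jules, Sun-AM→Ghosh+Rossi.
Loads: Baptiste 4, Tran 4, Jules 4, Ghosh 4, Rossi 3 — all ≤ 4.

4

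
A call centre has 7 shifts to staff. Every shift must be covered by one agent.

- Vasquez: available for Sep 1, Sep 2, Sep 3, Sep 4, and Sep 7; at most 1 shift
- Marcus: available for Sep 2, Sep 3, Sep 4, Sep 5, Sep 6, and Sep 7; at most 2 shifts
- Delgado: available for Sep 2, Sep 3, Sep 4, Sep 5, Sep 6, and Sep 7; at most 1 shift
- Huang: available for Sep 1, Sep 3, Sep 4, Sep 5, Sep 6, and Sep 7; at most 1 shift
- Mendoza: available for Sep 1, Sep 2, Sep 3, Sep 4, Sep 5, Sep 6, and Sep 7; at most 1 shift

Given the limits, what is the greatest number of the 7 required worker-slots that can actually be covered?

6

Total capacity across all agents is 1+2+1+1+1 = 6, and 7 slots are needed, so at most 6 can be filled.
An assignment achieving 6: Sep 1→Vasquez, Sep 2→Marcus, Sep 3→Huang, Sep 4→Mendoza, Sep 5→Marcus, Sep 6→Delgado.
Loads: Vasquez 1/1, Marcus 2/2, Delgado 1/1, Huang 1/1, Mendoza 1/1.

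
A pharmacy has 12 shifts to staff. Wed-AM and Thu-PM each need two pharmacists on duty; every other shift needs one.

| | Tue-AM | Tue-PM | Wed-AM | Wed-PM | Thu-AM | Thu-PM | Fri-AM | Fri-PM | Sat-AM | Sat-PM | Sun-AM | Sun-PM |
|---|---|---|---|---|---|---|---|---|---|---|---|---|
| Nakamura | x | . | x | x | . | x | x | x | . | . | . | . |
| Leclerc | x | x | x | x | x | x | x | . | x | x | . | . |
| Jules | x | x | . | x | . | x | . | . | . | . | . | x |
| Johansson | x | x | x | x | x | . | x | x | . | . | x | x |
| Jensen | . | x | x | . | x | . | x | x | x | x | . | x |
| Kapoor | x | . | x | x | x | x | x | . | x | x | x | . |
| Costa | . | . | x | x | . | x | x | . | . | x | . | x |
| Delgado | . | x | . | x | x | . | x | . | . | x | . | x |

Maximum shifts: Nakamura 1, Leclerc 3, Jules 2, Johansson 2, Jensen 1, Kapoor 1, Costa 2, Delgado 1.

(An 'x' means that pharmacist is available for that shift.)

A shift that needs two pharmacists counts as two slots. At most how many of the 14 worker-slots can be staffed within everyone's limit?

13

Total capacity across all pharmacists is 1+3+2+2+1+1+2+1 = 13, and 14 slots are needed, so at most 13 can be filled.
An assignment achieving 13: Tue-AM→Leclerc, Tue-PM→Leclerc, Wed-AM→Costa, Wed-PM→Costa, Thu-AM→Johansson, Thu-PM→Jules+Kapoor, Fri-AM→Delgado, Fri-PM→Nakamura, Sat-AM→Leclerc, Sat-PM→Jensen, Sun-AM→Johansson, Sun-PM→Jules.
Loads: Nakamura 1/1, Leclerc 3/3, Jules 2/2, Johansson 2/2, Jensen 1/1, Kapoor 1/1, Costa 2/2, Delgado 1/1.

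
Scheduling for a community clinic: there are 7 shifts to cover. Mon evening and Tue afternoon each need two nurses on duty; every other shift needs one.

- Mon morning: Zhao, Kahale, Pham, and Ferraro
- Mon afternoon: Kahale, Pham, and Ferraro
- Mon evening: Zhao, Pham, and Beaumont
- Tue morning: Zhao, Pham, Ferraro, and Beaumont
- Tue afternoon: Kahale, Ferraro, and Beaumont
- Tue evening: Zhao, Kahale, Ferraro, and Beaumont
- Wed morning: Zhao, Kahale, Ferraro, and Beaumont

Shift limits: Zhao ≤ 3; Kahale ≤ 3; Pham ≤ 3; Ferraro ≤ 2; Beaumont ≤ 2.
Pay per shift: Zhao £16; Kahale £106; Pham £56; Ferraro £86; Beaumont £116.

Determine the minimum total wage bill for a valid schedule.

Picking the cheapest available nurse for each shift independently would cost £384, but that ignores the shift limits.
An optimal schedule: Mon morning→Zhao, Mon afternoon→Pham, Mon evening→Zhao+Pham, Tue morning→Pham, Tue afternoon→Ferraro+Kahale, Tue evening→Zhao, Wed morning→Ferraro.
Total: 16 + 56 + 16 + 56 + 56 + 86 + 106 + 16 + 86 = £494.

£494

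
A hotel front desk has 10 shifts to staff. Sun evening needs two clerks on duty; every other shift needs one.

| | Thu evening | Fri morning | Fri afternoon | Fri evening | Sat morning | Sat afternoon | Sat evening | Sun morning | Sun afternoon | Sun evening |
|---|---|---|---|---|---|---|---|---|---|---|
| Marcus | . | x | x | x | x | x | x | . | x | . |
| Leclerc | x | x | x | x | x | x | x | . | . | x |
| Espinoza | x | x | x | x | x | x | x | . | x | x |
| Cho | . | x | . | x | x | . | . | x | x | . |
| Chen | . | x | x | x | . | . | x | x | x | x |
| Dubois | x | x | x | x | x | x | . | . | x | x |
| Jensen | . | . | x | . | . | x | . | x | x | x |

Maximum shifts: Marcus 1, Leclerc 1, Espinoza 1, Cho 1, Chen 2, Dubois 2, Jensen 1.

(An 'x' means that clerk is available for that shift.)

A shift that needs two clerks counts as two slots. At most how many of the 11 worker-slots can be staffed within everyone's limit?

9

Total capacity across all clerks is 1+1+1+1+2+2+1 = 9, and 11 slots are needed, so at most 9 can be filled.
An assignment achieving 9: Thu evening→Leclerc, Fri morning→Chen, Fri afternoon→Jensen, Sat morning→Espinoza, Sat afternoon→Dubois, Sat evening→Marcus, Sun morning→Cho, Sun evening→Chen+Dubois.
Loads: Marcus 1/1, Leclerc 1/1, Espinoza 1/1, Cho 1/1, Chen 2/2, Dubois 2/2, Jensen 1/1.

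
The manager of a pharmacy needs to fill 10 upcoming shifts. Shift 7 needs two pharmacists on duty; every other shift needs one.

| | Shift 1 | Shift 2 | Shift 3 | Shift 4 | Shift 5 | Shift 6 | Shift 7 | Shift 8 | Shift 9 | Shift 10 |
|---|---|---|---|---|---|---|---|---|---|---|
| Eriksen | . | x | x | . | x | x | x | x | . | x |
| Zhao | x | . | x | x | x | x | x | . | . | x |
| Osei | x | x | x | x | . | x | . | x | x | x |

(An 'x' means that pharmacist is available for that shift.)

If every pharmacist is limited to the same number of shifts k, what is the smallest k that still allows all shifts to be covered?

With 3 pharmacists and 11 worker-slots to fill, someone must work at least ⌈11/3⌉ = 4 shifts, so k ≥ 4.
k = 4 works: Shift 1→Zhao, Shift 2→Eriksen, Shift 3→Zhao, Shift 4→Zhao, Shift 5→Eriksen, Shift 6→Osei, Shift 7→Eriksen+Zhao, Shift 8→Eriksen, Shift 9→Osei, Shift 10→Osei.
Loads: Eriksen 4, Zhao 4, Osei 3 — all ≤ 4.

4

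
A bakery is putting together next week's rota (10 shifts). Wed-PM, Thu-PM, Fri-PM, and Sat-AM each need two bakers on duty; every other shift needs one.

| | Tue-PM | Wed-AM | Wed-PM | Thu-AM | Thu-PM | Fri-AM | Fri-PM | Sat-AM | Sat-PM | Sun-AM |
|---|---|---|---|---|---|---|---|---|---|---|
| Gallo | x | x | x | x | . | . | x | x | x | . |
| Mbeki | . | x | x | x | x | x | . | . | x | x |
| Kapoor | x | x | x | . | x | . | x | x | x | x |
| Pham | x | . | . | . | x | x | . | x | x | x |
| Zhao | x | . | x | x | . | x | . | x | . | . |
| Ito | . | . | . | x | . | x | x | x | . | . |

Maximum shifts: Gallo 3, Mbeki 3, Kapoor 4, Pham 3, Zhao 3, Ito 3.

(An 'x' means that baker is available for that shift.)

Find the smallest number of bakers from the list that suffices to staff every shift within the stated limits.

5

14 slots to fill and no one can take more than 4, so at least ⌈14/4⌉ = 4 bakers are needed.
Any 4 bakers together have capacity at most 4+3+3+3 = 13 < 14 slots, so 4 can never suffice.
Gallo, Mbeki, Kapoor, Pham, and Zhao alone can cover everything: Tue-PM→Kapoor, Wed-AM→Gallo, Wed-PM→Kapoor+Zhao, Thu-AM→Gallo, Thu-PM→Mbeki+Kapoor, Fri-AM→Mbeki, Fri-PM→Gallo+Kapoor, Sat-AM→Pham+Zhao, Sat-PM→Pham, Sun-AM→Mbeki.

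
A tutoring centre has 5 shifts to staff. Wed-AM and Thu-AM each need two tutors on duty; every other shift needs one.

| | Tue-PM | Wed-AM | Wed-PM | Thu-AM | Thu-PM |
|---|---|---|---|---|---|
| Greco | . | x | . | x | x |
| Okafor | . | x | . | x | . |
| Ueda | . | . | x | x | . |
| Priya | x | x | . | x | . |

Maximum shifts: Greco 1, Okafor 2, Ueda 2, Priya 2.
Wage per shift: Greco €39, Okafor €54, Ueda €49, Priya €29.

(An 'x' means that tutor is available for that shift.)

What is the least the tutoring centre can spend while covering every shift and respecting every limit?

Tue-PM can only be covered by Priya, so that assignment is forced.
Wed-PM can only be covered by Ueda, so that assignment is forced.
Thu-PM can only be covered by Greco, so that assignment is forced.
Picking the cheapest available tutor for each shift independently would cost €253, but that ignores the shift limits.
An optimal schedule: Tue-PM→Priya, Wed-AM→Okafor+Priya, Wed-PM→Ueda, Thu-AM→Okafor+Ueda, Thu-PM→Greco.
Total: 29 + 54 + 29 + 49 + 54 + 49 + 39 = €303.

€303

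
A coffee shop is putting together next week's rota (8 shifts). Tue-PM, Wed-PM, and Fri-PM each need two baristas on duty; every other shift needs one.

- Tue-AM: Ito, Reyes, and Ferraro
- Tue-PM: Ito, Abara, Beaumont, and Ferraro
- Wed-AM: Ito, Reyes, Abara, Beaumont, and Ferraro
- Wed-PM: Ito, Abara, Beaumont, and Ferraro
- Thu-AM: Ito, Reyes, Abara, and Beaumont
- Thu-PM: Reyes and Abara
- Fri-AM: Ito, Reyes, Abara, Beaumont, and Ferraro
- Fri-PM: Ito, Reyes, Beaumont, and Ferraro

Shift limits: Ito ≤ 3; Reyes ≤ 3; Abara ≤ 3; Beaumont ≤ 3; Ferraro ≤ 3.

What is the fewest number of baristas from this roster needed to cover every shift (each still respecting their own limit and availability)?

11 slots to fill and no one can take more than 3, so at least ⌈11/3⌉ = 4 baristas are needed.
Ito, Reyes, Abara, and Beaumont alone can cover everything: Tue-AM→Ito, Tue-PM→Ito+Abara, Wed-AM→Reyes, Wed-PM→Ito+Abara, Thu-AM→Abara, Thu-PM→Reyes, Fri-AM→Beaumont, Fri-PM→Reyes+Beaumont.

4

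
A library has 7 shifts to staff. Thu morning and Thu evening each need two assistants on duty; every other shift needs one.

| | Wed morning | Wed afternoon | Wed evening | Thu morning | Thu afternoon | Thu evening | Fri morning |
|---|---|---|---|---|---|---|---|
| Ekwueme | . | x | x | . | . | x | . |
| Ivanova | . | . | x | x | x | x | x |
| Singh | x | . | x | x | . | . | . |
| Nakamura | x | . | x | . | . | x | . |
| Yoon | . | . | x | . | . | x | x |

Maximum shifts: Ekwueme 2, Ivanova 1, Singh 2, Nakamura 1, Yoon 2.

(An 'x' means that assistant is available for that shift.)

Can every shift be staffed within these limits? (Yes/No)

Shifts {Thu morning, Thu afternoon} need 3 worker-slots in total, but the assistants available for any of those shifts (Ivanova and Singh) can supply at most 2 among them. So no valid schedule exists.

No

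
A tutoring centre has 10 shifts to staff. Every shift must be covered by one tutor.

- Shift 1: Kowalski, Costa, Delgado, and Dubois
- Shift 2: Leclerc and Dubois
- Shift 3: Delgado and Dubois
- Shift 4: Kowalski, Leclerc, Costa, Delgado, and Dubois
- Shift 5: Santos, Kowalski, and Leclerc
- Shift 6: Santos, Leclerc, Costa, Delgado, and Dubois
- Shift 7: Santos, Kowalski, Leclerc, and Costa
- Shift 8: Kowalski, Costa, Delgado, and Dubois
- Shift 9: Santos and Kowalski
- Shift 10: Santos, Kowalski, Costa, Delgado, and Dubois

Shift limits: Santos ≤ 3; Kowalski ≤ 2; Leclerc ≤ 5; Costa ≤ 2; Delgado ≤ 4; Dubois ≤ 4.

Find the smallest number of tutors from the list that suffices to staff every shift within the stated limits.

3

10 slots to fill and no one can take more than 5, so at least ⌈10/5⌉ = 2 tutors are needed.
Any 2 tutors together have capacity at most 5+4 = 9 < 10 slots, so 2 can never suffice.
Santos, Leclerc, and Delgado alone can cover everything: Shift 1→Delgado, Shift 2→Leclerc, Shift 3→Delgado, Shift 4→Leclerc, Shift 5→Santos, Shift 6→Leclerc, Shift 7→Santos, Shift 8→Delgado, Shift 9→Santos, Shift 10→Delgado.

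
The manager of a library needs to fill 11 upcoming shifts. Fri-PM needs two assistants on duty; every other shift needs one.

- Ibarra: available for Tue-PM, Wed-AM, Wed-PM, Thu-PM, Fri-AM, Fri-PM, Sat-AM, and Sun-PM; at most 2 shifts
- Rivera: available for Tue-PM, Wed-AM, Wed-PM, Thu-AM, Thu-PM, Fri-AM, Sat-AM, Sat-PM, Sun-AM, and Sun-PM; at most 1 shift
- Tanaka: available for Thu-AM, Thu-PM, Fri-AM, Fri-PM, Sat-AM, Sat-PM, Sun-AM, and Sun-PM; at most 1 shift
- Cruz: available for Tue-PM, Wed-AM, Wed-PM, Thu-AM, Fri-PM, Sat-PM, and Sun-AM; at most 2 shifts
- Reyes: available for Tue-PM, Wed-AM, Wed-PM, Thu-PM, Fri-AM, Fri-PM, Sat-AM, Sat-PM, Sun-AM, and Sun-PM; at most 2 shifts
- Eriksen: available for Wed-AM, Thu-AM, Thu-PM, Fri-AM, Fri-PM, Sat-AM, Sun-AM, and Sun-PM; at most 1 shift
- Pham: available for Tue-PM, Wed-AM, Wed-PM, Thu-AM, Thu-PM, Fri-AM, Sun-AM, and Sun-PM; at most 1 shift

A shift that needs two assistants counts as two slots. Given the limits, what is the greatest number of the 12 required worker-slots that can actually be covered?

10

Total capacity across all assistants is 2+1+1+2+2+1+1 = 10, and 12 slots are needed, so at most 10 can be filled.
An assignment achieving 10: Tue-PM→Ibarra, Wed-AM→Cruz, Wed-PM→Ibarra, Thu-AM→Tanaka, Thu-PM→Eriksen, Fri-AM→Pham, Fri-PM→Cruz+Reyes, Sat-AM→Reyes, Sat-PM→Rivera.
Loads: Ibarra 2/2, Rivera 1/1, Tanaka 1/1, Cruz 2/2, Reyes 2/2, Eriksen 1/1, Pham 1/1.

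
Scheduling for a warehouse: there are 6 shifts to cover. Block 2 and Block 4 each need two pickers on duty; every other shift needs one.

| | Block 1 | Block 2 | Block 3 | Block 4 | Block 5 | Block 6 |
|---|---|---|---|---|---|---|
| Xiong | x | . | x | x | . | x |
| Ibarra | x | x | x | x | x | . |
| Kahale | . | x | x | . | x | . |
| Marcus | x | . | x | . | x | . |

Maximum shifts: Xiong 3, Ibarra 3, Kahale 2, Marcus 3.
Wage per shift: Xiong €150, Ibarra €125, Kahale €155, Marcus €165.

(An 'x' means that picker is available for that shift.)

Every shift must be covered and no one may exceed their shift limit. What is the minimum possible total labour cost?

€1135

Block 2 can only be covered by Ibarra and Kahale, so that assignment is forced.
Block 4 can only be covered by Xiong and Ibarra, so that assignment is forced.
Block 6 can only be covered by Xiong, so that assignment is forced.
Picking the cheapest available picker for each shift independently would cost €1080, but that ignores the shift limits.
An optimal schedule: Block 1→Xiong, Block 2→Ibarra+Kahale, Block 3→Kahale, Block 4→Xiong+Ibarra, Block 5→Ibarra, Block 6→Xiong.
Total: 150 + 125 + 155 + 155 + 150 + 125 + 125 + 150 = €1135.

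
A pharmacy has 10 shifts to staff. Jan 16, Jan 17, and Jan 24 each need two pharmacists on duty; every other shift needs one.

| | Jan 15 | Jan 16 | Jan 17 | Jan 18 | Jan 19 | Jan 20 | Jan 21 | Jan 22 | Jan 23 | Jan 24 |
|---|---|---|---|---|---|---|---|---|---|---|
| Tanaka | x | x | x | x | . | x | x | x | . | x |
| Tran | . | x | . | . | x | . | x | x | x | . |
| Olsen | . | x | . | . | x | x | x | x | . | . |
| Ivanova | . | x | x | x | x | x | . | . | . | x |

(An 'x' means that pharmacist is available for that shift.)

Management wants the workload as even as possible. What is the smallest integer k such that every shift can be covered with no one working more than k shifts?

4

With 4 pharmacists and 13 worker-slots to fill, someone must work at least ⌈13/4⌉ = 4 shifts, so k ≥ 4.
k = 4 works: Jan 15→Tanaka, Jan 16→Olsen+Ivanova, Jan 17→Tanaka+Ivanova, Jan 18→Tanaka, Jan 19→Tran, Jan 20→Olsen, Jan 21→Tran, Jan 22→Tran, Jan 23→Tran, Jan 24→Tanaka+Ivanova.
Loads: Tanaka 4, Tran 4, Olsen 2, Ivanova 3 — all ≤ 4.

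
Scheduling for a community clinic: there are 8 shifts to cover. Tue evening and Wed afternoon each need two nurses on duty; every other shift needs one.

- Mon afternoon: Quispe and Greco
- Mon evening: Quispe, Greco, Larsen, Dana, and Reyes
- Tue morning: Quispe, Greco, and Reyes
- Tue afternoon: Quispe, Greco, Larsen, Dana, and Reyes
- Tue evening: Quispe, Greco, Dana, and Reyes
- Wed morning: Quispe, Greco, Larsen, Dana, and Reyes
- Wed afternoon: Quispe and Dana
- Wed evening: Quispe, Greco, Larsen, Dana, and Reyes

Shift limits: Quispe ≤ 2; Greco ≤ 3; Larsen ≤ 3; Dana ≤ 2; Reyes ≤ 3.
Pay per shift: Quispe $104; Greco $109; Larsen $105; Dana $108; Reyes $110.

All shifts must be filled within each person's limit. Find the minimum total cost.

$1066

Wed afternoon can only be covered by Quispe and Dana, so that assignment is forced.
Picking the cheapest available nurse for each shift independently would cost $1048, but that ignores the shift limits.
An optimal schedule: Mon afternoon→Quispe, Mon evening→Larsen, Tue morning→Greco, Tue afternoon→Larsen, Tue evening→Dana+Greco, Wed morning→Larsen, Wed afternoon→Quispe+Dana, Wed evening→Greco.
Total: 104 + 105 + 109 + 105 + 108 + 109 + 105 + 104 + 108 + 109 = $1066.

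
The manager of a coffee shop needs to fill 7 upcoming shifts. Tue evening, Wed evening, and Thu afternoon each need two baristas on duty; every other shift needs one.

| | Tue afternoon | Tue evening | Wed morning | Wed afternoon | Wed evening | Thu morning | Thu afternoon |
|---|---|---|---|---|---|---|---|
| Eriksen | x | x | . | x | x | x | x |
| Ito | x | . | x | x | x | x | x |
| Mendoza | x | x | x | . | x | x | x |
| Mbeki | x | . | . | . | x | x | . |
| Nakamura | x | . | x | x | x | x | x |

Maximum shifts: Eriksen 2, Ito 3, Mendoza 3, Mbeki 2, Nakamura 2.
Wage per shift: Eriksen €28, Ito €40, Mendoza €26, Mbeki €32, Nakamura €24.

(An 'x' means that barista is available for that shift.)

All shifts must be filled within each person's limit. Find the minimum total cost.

Tue evening can only be covered by Eriksen and Mendoza, so that assignment is forced.
Picking the cheapest available barista for each shift independently would cost €250, but that ignores the shift limits.
An optimal schedule: Tue afternoon→Mendoza, Tue evening→Mendoza+Eriksen, Wed morning→Nakamura, Wed afternoon→Nakamura, Wed evening→Mbeki+Ito, Thu morning→Mbeki, Thu afternoon→Mendoza+Eriksen.
Total: 26 + 26 + 28 + 24 + 24 + 32 + 40 + 32 + 26 + 28 = €286.

€286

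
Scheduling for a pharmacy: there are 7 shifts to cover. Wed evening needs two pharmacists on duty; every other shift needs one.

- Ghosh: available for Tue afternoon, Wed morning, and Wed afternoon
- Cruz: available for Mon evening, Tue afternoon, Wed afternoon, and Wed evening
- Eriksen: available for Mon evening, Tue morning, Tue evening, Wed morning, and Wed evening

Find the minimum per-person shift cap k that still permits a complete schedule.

With 3 pharmacists and 8 worker-slots to fill, someone must work at least ⌈8/3⌉ = 3 shifts, so k ≥ 3.
k = 3 works: Mon evening→Cruz, Tue morning→Eriksen, Tue afternoon→Ghosh, Tue evening→Eriksen, Wed morning→Ghosh, Wed afternoon→Ghosh, Wed evening→Cruz+Eriksen.
Loads: Ghosh 3, Cruz 2, Eriksen 3 — all ≤ 3.

3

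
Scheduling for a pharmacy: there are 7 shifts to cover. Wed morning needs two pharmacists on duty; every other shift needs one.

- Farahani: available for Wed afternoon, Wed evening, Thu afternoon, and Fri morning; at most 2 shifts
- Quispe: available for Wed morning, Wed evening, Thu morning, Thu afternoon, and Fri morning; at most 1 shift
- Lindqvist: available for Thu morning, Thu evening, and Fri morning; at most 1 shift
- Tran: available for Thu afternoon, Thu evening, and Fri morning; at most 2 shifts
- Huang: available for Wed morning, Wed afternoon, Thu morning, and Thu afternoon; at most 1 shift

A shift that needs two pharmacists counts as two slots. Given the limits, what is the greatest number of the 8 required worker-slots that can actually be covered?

7

Total capacity across all pharmacists is 2+1+1+2+1 = 7, and 8 slots are needed, so at most 7 can be filled.
An assignment achieving 7: Wed morning→Quispe+Huang, Wed afternoon→Farahani, Wed evening→Farahani, Thu afternoon→Tran, Thu evening→Lindqvist, Fri morning→Tran.
Loads: Farahani 2/2, Quispe 1/1, Lindqvist 1/1, Tran 2/2, Huang 1/1.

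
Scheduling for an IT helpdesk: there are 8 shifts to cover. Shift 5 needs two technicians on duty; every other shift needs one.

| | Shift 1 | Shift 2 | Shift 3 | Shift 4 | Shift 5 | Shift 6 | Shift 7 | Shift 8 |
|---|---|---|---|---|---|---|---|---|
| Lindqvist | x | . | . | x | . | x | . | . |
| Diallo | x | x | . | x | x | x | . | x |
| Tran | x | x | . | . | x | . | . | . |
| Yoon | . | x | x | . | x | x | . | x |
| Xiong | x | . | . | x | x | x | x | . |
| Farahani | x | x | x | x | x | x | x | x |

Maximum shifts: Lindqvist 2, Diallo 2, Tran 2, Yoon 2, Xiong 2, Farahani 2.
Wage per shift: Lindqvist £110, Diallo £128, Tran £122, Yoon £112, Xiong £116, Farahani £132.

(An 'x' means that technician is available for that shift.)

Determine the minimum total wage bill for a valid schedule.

£1048

Picking the cheapest available technician for each shift independently would cost £1010, but that ignores the shift limits.
An optimal schedule: Shift 1→Lindqvist, Shift 2→Tran, Shift 3→Yoon, Shift 4→Lindqvist, Shift 5→Tran+Diallo, Shift 6→Xiong, Shift 7→Xiong, Shift 8→Yoon.
Total: 110 + 122 + 112 + 110 + 122 + 128 + 116 + 116 + 112 = £1048.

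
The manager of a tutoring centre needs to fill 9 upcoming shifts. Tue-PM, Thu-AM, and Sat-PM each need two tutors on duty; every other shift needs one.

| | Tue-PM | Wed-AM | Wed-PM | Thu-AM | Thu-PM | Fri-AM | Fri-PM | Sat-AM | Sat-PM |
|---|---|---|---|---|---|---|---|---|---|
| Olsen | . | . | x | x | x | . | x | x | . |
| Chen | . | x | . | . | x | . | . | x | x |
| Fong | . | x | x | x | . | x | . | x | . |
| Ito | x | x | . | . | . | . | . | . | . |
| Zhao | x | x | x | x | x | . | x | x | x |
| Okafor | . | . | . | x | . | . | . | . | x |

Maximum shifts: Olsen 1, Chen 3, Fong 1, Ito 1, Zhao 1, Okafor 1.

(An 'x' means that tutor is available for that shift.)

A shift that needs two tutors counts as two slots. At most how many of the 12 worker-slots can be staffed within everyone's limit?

Total capacity across all tutors is 1+3+1+1+1+1 = 8, and 12 slots are needed, so at most 8 can be filled.
An assignment achieving 8: Tue-PM→Ito+Zhao, Wed-AM→Chen, Thu-PM→Chen, Fri-AM→Fong, Fri-PM→Olsen, Sat-PM→Chen+Okafor.
Loads: Olsen 1/1, Chen 3/3, Fong 1/1, Ito 1/1, Zhao 1/1, Okafor 1/1.

8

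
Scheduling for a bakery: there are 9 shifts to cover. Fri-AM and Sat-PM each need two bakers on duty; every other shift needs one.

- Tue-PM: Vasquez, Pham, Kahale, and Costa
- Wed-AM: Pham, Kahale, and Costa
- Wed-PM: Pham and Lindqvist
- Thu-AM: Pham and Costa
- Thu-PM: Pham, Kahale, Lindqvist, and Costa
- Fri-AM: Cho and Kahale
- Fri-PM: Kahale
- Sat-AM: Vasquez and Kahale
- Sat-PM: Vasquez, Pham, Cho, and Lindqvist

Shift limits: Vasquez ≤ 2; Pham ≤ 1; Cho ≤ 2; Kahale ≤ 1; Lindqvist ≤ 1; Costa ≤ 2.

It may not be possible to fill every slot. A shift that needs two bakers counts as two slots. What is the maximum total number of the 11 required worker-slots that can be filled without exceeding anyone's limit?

9

Total capacity across all bakers is 2+1+2+1+1+2 = 9, and 11 slots are needed, so at most 9 can be filled.
An assignment achieving 9: Tue-PM→Vasquez, Wed-AM→Costa, Wed-PM→Pham, Thu-AM→Costa, Thu-PM→Lindqvist, Fri-AM→Cho, Fri-PM→Kahale, Sat-AM→Vasquez, Sat-PM→Cho.
Loads: Vasquez 2/2, Pham 1/1, Cho 2/2, Kahale 1/1, Lindqvist 1/1, Costa 2/2.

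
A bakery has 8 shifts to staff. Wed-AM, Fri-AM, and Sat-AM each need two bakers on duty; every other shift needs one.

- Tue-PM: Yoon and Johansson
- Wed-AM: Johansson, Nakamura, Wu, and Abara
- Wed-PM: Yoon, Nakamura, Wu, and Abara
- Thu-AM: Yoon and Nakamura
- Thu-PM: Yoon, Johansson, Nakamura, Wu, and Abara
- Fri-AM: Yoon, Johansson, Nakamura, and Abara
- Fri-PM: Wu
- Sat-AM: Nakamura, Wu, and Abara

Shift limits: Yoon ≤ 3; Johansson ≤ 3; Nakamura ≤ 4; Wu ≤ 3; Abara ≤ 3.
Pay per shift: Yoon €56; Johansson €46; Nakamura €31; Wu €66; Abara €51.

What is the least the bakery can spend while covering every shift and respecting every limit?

€481

Fri-PM can only be covered by Wu, so that assignment is forced.
Picking the cheapest available baker for each shift independently would cost €441, but that ignores the shift limits.
An optimal schedule: Tue-PM→Johansson, Wed-AM→Johansson+Abara, Wed-PM→Nakamura, Thu-AM→Nakamura, Thu-PM→Nakamura, Fri-AM→Johansson+Abara, Fri-PM→Wu, Sat-AM→Nakamura+Abara.
Total: 46 + 46 + 51 + 31 + 31 + 31 + 46 + 51 + 66 + 31 + 51 = €481.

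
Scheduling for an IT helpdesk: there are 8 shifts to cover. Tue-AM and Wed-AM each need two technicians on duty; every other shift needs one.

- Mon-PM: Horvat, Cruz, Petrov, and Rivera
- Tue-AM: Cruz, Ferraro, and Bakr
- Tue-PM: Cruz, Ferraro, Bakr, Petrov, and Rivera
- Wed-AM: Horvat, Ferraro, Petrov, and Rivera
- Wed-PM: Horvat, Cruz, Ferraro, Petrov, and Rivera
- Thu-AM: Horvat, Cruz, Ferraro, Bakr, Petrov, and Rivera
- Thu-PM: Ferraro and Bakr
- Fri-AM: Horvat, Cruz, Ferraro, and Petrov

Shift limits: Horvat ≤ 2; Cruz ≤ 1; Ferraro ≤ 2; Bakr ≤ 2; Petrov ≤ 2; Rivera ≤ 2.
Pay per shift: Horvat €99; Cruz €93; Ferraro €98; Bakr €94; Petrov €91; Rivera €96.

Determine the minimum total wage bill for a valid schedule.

Picking the cheapest available technician for each shift independently would cost €923, but that ignores the shift limits.
An optimal schedule: Mon-PM→Petrov, Tue-AM→Cruz+Bakr, Tue-PM→Rivera, Wed-AM→Ferraro+Horvat, Wed-PM→Rivera, Thu-AM→Ferraro, Thu-PM→Bakr, Fri-AM→Petrov.
Total: 91 + 93 + 94 + 96 + 98 + 99 + 96 + 98 + 94 + 91 = €950.

€950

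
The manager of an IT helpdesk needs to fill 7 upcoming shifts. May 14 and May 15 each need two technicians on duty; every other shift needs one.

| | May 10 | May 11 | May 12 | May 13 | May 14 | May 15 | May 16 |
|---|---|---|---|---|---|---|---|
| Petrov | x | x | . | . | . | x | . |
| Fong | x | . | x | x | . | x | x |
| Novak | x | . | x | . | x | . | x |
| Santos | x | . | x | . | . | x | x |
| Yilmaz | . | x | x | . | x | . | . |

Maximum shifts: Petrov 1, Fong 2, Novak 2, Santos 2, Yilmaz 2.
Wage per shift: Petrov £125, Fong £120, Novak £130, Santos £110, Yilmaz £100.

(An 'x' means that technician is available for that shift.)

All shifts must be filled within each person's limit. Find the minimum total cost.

May 13 can only be covered by Fong, so that assignment is forced.
May 14 can only be covered by Novak and Yilmaz, so that assignment is forced.
Picking the cheapest available technician for each shift independently would cost £1000, but that ignores the shift limits.
An optimal schedule: May 10→Santos, May 11→Petrov, May 12→Yilmaz, May 13→Fong, May 14→Novak+Yilmaz, May 15→Fong+Santos, May 16→Novak.
Total: 110 + 125 + 100 + 120 + 130 + 100 + 120 + 110 + 130 = £1045.

£1045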